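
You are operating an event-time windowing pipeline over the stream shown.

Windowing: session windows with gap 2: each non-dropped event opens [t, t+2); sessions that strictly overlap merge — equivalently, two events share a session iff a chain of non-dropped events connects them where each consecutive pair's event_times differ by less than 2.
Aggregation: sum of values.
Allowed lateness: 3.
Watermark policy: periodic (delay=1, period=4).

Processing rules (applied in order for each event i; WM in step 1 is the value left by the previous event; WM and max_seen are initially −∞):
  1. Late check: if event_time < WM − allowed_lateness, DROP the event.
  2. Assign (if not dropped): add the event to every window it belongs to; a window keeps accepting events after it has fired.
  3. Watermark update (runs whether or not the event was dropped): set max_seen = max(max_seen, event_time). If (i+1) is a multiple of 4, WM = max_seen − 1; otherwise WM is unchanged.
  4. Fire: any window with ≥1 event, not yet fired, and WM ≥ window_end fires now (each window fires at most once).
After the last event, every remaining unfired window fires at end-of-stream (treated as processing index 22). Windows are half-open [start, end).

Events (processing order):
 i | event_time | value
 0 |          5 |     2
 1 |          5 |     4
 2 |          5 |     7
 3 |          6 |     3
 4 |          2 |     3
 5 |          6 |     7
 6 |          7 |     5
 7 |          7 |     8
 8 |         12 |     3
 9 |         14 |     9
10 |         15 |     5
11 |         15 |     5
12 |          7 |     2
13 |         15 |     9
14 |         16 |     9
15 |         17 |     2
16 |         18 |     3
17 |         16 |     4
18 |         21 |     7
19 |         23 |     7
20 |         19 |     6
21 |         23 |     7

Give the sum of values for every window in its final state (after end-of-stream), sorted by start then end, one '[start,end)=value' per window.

[2,4)=3 [5,9)=36 [12,14)=3 [14,21)=52 [21,23)=7 [23,25)=14

i=0 t=5 v=2: → [5,7); WM=−∞
i=1 t=5 v=4: → [5,7); WM=−∞
i=2 t=5 v=7: → [5,7); WM=−∞
i=3 t=6 v=3: → [5,8); WM=5
i=4 t=2 v=3: → [2,4); WM=5
i=5 t=6 v=7: → [5,8); WM=5
i=6 t=7 v=5: → [5,9); WM=5
i=7 t=7 v=8: → [5,9); WM=6
i=8 t=12 v=3: → [12,14); WM=6
i=9 t=14 v=9: → [14,16); WM=6
i=10 t=15 v=5: → [14,17); WM=6
i=11 t=15 v=5: → [14,17); WM=14
i=12 t=7 v=2: DROP (t<14-3); WM=14
i=13 t=15 v=9: → [14,17); WM=14
i=14 t=16 v=9: → [14,18); WM=14
i=15 t=17 v=2: → [14,19); WM=16
i=16 t=18 v=3: → [14,20); WM=16
i=17 t=16 v=4: → [14,20); WM=16
i=18 t=21 v=7: → [21,23); WM=16
i=19 t=23 v=7: → [23,25); WM=22
i=20 t=19 v=6: → [14,21); WM=22
i=21 t=23 v=7: → [23,25); WM=22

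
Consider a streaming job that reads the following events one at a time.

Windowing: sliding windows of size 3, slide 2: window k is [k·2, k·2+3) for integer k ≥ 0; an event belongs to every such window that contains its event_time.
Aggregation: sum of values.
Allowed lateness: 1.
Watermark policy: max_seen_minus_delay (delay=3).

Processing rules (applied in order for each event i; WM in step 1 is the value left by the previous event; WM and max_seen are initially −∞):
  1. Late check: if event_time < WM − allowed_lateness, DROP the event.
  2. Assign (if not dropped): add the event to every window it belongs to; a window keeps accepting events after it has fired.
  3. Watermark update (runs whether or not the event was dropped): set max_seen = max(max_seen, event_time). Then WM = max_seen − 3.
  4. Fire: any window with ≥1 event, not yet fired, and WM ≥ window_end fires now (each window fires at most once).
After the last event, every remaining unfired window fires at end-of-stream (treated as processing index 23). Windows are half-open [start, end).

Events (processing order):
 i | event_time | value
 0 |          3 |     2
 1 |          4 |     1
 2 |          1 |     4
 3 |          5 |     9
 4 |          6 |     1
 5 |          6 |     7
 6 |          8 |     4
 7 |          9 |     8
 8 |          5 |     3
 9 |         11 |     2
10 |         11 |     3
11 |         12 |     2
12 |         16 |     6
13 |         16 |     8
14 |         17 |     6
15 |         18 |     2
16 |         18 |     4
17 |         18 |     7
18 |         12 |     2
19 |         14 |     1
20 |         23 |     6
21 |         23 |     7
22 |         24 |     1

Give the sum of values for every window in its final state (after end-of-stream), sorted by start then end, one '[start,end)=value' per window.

i=0 t=3 v=2: → [2,5); WM=0
i=1 t=4 v=1: → [4,7),[2,5); WM=1
i=2 t=1 v=4: → [0,3); WM=1
i=3 t=5 v=9: → [4,7); WM=2
i=4 t=6 v=1: → [6,9),[4,7); WM=3; [0,3) fires=4
i=5 t=6 v=7: → [6,9),[4,7); WM=3
i=6 t=8 v=4: → [8,11),[6,9); WM=5; [2,5) fires=3
i=7 t=9 v=8: → [8,11); WM=6
i=8 t=5 v=3: → [4,7); WM=6
i=9 t=11 v=2: → [10,13); WM=8; [4,7) fires=21
i=10 t=11 v=3: → [10,13); WM=8
i=11 t=12 v=2: → [12,15),[10,13); WM=9; [6,9) fires=12
i=12 t=16 v=6: → [16,19),[14,17); WM=13; [8,11) fires=12 [10,13) fires=7
i=13 t=16 v=8: → [16,19),[14,17); WM=13
i=14 t=17 v=6: → [16,19); WM=14
i=15 t=18 v=2: → [18,21),[16,19); WM=15; [12,15) fires=2
i=16 t=18 v=4: → [18,21),[16,19); WM=15
i=17 t=18 v=7: → [18,21),[16,19); WM=15
i=18 t=12 v=2: DROP (t<15-1); WM=15
i=19 t=14 v=1: → [14,17),[12,15); WM=15
i=20 t=23 v=6: → [22,25); WM=20; [14,17) fires=15 [16,19) fires=33
i=21 t=23 v=7: → [22,25); WM=20
i=22 t=24 v=1: → [24,27),[22,25); WM=21; [18,21) fires=13

[0,3)=4 [2,5)=3 [4,7)=21 [6,9)=12 [8,11)=12 [10,13)=7 [12,15)=3 [14,17)=15 [16,19)=33 [18,21)=13 [22,25)=14 [24,27)=1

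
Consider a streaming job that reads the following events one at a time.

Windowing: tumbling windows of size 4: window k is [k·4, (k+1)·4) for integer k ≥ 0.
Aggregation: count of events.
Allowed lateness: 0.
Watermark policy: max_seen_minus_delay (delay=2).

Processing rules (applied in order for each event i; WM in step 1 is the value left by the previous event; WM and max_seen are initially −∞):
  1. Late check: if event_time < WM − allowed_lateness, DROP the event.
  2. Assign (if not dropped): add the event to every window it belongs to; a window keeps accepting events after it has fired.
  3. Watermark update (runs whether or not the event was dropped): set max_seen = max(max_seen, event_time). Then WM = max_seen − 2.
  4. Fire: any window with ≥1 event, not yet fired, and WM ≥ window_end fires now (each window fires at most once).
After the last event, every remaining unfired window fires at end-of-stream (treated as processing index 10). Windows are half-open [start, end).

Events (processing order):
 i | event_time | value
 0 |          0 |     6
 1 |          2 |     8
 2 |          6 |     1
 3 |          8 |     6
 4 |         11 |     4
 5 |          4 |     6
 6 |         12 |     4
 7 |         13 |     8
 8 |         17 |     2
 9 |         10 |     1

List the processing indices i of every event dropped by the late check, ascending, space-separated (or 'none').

i=0 t=0 v=6: → [0,4); WM=-2
i=1 t=2 v=8: → [0,4); WM=0
i=2 t=6 v=1: → [4,8); WM=4; [0,4) fires=2
i=3 t=8 v=6: → [8,12); WM=6
i=4 t=11 v=4: → [8,12); WM=9; [4,8) fires=1
i=5 t=4 v=6: DROP (t<9-0); WM=9
i=6 t=12 v=4: → [12,16); WM=10
i=7 t=13 v=8: → [12,16); WM=11
i=8 t=17 v=2: → [16,20); WM=15; [8,12) fires=2
i=9 t=10 v=1: DROP (t<15-0); WM=15

5 9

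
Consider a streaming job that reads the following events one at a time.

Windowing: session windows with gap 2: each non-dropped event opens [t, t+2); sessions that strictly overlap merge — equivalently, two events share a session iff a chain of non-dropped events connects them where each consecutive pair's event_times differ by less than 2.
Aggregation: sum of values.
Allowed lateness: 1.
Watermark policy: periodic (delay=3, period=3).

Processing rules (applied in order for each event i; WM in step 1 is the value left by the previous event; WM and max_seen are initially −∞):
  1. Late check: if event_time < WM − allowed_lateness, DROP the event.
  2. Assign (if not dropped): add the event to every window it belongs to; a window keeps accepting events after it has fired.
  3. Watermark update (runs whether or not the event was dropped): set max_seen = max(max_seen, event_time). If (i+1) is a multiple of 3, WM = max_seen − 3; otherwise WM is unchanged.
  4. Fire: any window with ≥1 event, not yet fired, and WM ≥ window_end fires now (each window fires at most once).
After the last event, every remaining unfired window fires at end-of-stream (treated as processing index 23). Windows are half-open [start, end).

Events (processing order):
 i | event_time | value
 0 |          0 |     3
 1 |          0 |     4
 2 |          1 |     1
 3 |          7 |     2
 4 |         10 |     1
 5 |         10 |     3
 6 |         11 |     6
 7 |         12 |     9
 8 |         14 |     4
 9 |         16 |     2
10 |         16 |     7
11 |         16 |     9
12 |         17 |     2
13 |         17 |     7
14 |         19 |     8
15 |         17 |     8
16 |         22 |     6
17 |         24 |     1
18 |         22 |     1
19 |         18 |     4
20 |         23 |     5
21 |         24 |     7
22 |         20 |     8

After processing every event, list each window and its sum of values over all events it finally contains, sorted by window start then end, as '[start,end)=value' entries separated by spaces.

[0,3)=8 [7,9)=2 [10,14)=19 [14,16)=4 [16,19)=35 [19,22)=16 [22,26)=20

i=0 t=0 v=3: → [0,2); WM=−∞
i=1 t=0 v=4: → [0,2); WM=−∞
i=2 t=1 v=1: → [0,3); WM=-2
i=3 t=7 v=2: → [7,9); WM=-2
i=4 t=10 v=1: → [10,12); WM=-2
i=5 t=10 v=3: → [10,12); WM=7
i=6 t=11 v=6: → [10,13); WM=7
i=7 t=12 v=9: → [10,14); WM=7
i=8 t=14 v=4: → [14,16); WM=11
i=9 t=16 v=2: → [16,18); WM=11
i=10 t=16 v=7: → [16,18); WM=11
i=11 t=16 v=9: → [16,18); WM=13
i=12 t=17 v=2: → [16,19); WM=13
i=13 t=17 v=7: → [16,19); WM=13
i=14 t=19 v=8: → [19,21); WM=16
i=15 t=17 v=8: → [16,19); WM=16
i=16 t=22 v=6: → [22,24); WM=16
i=17 t=24 v=1: → [24,26); WM=21
i=18 t=22 v=1: → [22,24); WM=21
i=19 t=18 v=4: DROP (t<21-1); WM=21
i=20 t=23 v=5: → [22,26); WM=21
i=21 t=24 v=7: → [22,26); WM=21
i=22 t=20 v=8: → [19,22); WM=21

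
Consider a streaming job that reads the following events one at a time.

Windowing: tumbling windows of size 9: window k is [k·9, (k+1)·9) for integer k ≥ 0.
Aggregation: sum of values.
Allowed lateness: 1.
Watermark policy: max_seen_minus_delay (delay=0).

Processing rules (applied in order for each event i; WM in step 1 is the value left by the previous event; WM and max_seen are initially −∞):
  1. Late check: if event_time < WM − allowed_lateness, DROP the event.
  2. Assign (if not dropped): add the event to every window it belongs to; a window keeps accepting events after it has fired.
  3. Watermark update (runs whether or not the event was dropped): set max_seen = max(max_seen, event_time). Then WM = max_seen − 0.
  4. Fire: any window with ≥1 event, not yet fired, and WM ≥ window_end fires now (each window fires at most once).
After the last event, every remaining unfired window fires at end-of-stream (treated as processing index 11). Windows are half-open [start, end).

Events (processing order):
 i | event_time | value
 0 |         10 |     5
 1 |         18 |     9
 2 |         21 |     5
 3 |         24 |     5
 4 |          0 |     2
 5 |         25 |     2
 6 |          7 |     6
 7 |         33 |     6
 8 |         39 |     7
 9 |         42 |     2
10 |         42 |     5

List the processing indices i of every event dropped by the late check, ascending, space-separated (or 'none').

i=0 t=10 v=5: → [9,18); WM=10
i=1 t=18 v=9: → [18,27); WM=18; [9,18) fires=5
i=2 t=21 v=5: → [18,27); WM=21
i=3 t=24 v=5: → [18,27); WM=24
i=4 t=0 v=2: DROP (t<24-1); WM=24
i=5 t=25 v=2: → [18,27); WM=25
i=6 t=7 v=6: DROP (t<25-1); WM=25
i=7 t=33 v=6: → [27,36); WM=33; [18,27) fires=21
i=8 t=39 v=7: → [36,45); WM=39; [27,36) fires=6
i=9 t=42 v=2: → [36,45); WM=42
i=10 t=42 v=5: → [36,45); WM=42

4 6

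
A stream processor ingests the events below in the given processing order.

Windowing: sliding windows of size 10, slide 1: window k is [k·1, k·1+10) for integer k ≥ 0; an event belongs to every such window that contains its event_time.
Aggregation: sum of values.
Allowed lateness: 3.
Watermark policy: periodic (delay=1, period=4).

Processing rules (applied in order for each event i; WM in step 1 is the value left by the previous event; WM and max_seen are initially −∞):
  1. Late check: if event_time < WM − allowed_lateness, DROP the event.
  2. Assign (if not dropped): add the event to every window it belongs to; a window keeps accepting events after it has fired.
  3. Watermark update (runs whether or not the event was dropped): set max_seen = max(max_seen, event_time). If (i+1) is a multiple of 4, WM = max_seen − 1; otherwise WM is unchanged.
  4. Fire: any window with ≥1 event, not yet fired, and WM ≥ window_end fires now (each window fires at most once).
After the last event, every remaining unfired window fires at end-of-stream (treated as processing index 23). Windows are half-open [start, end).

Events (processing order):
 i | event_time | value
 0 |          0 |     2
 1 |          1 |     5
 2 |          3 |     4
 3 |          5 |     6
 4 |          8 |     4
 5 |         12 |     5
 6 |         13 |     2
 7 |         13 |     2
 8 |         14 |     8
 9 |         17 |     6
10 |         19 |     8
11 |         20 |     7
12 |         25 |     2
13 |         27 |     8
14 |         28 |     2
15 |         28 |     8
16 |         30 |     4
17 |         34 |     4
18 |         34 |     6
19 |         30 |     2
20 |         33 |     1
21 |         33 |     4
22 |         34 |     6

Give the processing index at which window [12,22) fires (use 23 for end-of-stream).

i=0 t=0 v=2: → [0,10); WM=−∞
i=1 t=1 v=5: → [1,11),[0,10); WM=−∞
i=2 t=3 v=4: → [3,13),[2,12),[1,11),[0,10); WM=−∞
i=3 t=5 v=6: → [5,15),[4,14),[3,13),[2,12),[1,11),[0,10); WM=4
i=4 t=8 v=4: → [8,18),[7,17),[6,16),[5,15),[4,14),[3,13),[2,12),[1,11),[0,10); WM=4
i=5 t=12 v=5: → [12,22),[11,21),[10,20),[9,19),[8,18),[7,17),[6,16),[5,15),[4,14),[3,13); WM=4
i=6 t=13 v=2: → [13,23),[12,22),[11,21),[10,20),[9,19),[8,18),[7,17),[6,16),[5,15),[4,14); WM=4
i=7 t=13 v=2: → [13,23),[12,22),[11,21),[10,20),[9,19),[8,18),[7,17),[6,16),[5,15),[4,14); WM=12; [0,10) fires=21 [1,11) fires=19 [2,12) fires=14
i=8 t=14 v=8: → [14,24),[13,23),[12,22),[11,21),[10,20),[9,19),[8,18),[7,17),[6,16),[5,15); WM=12
i=9 t=17 v=6: → [17,27),[16,26),[15,25),[14,24),[13,23),[12,22),[11,21),[10,20),[9,19),[8,18); WM=12
i=10 t=19 v=8: → [19,29),[18,28),[17,27),[16,26),[15,25),[14,24),[13,23),[12,22),[11,21),[10,20); WM=12
i=11 t=20 v=7: → [20,30),[19,29),[18,28),[17,27),[16,26),[15,25),[14,24),[13,23),[12,22),[11,21); WM=19; [3,13) fires=19 [4,14) fires=19 [5,15) fires=27 [6,16) fires=21 [7,17) fires=21 [8,18) fires=27 [9,19) fires=23
i=12 t=25 v=2: → [25,35),[24,34),[23,33),[22,32),[21,31),[20,30),[19,29),[18,28),[17,27),[16,26); WM=19
i=13 t=27 v=8: → [27,37),[26,36),[25,35),[24,34),[23,33),[22,32),[21,31),[20,30),[19,29),[18,28); WM=19
i=14 t=28 v=2: → [28,38),[27,37),[26,36),[25,35),[24,34),[23,33),[22,32),[21,31),[20,30),[19,29); WM=19
i=15 t=28 v=8: → [28,38),[27,37),[26,36),[25,35),[24,34),[23,33),[22,32),[21,31),[20,30),[19,29); WM=27; [10,20) fires=31 [11,21) fires=38 [12,22) fires=38 [13,23) fires=33 [14,24) fires=29 [15,25) fires=21 [16,26) fires=23 [17,27) fires=23
i=16 t=30 v=4: → [30,40),[29,39),[28,38),[27,37),[26,36),[25,35),[24,34),[23,33),[22,32),[21,31); WM=27
i=17 t=34 v=4: → [34,44),[33,43),[32,42),[31,41),[30,40),[29,39),[28,38),[27,37),[26,36),[25,35); WM=27
i=18 t=34 v=6: → [34,44),[33,43),[32,42),[31,41),[30,40),[29,39),[28,38),[27,37),[26,36),[25,35); WM=27
i=19 t=30 v=2: → [30,40),[29,39),[28,38),[27,37),[26,36),[25,35),[24,34),[23,33),[22,32),[21,31); WM=33; [18,28) fires=25 [19,29) fires=35 [20,30) fires=27 [21,31) fires=26 [22,32) fires=26 [23,33) fires=26
i=20 t=33 v=1: → [33,43),[32,42),[31,41),[30,40),[29,39),[28,38),[27,37),[26,36),[25,35),[24,34); WM=33
i=21 t=33 v=4: → [33,43),[32,42),[31,41),[30,40),[29,39),[28,38),[27,37),[26,36),[25,35),[24,34); WM=33
i=22 t=34 v=6: → [34,44),[33,43),[32,42),[31,41),[30,40),[29,39),[28,38),[27,37),[26,36),[25,35); WM=33

15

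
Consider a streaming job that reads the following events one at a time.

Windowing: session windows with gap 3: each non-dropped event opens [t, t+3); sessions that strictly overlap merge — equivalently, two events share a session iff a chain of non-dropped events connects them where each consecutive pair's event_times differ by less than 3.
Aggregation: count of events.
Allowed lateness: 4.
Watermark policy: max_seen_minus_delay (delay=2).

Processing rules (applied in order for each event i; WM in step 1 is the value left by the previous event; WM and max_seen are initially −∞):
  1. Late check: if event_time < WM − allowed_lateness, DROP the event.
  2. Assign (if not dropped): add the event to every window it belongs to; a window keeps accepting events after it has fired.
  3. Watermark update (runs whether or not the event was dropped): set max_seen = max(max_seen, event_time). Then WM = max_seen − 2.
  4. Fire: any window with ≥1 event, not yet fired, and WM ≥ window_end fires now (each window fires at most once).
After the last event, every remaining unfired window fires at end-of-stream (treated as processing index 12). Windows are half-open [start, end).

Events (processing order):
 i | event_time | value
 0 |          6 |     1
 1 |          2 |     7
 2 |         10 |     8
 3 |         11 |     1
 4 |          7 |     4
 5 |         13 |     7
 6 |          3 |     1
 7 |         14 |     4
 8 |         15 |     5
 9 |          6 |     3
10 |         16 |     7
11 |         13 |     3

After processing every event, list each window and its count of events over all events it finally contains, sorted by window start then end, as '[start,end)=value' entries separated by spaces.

[2,5)=1 [6,10)=2 [10,19)=7

i=0 t=6 v=1: → [6,9); WM=4
i=1 t=2 v=7: → [2,5); WM=4
i=2 t=10 v=8: → [10,13); WM=8
i=3 t=11 v=1: → [10,14); WM=9
i=4 t=7 v=4: → [6,10); WM=9
i=5 t=13 v=7: → [10,16); WM=11
i=6 t=3 v=1: DROP (t<11-4); WM=11
i=7 t=14 v=4: → [10,17); WM=12
i=8 t=15 v=5: → [10,18); WM=13
i=9 t=6 v=3: DROP (t<13-4); WM=13
i=10 t=16 v=7: → [10,19); WM=14
i=11 t=13 v=3: → [10,19); WM=14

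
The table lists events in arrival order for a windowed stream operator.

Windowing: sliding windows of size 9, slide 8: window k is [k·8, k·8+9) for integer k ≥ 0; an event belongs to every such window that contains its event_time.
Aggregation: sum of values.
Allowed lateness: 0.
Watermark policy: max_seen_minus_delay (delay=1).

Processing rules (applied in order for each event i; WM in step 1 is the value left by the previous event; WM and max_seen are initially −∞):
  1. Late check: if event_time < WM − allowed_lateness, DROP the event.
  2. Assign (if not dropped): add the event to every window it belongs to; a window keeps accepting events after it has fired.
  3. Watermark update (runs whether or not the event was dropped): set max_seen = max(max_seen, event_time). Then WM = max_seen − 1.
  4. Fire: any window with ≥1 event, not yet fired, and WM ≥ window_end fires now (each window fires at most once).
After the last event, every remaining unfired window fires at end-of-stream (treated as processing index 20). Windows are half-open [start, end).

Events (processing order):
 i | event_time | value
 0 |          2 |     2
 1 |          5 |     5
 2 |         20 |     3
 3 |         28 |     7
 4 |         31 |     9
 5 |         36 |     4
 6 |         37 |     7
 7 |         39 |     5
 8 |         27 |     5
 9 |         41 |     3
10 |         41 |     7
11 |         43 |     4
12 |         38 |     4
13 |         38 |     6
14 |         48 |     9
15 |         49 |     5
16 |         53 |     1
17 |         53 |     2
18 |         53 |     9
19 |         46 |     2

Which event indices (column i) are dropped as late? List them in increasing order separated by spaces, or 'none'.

8 12 13 19

i=0 t=2 v=2: → [0,9); WM=1
i=1 t=5 v=5: → [0,9); WM=4
i=2 t=20 v=3: → [16,25); WM=19; [0,9) fires=7
i=3 t=28 v=7: → [24,33); WM=27; [16,25) fires=3
i=4 t=31 v=9: → [24,33); WM=30
i=5 t=36 v=4: → [32,41); WM=35; [24,33) fires=16
i=6 t=37 v=7: → [32,41); WM=36
i=7 t=39 v=5: → [32,41); WM=38
i=8 t=27 v=5: DROP (t<38-0); WM=38
i=9 t=41 v=3: → [40,49); WM=40
i=10 t=41 v=7: → [40,49); WM=40
i=11 t=43 v=4: → [40,49); WM=42; [32,41) fires=16
i=12 t=38 v=4: DROP (t<42-0); WM=42
i=13 t=38 v=6: DROP (t<42-0); WM=42
i=14 t=48 v=9: → [48,57),[40,49); WM=47
i=15 t=49 v=5: → [48,57); WM=48
i=16 t=53 v=1: → [48,57); WM=52; [40,49) fires=23
i=17 t=53 v=2: → [48,57); WM=52
i=18 t=53 v=9: → [48,57); WM=52
i=19 t=46 v=2: DROP (t<52-0); WM=52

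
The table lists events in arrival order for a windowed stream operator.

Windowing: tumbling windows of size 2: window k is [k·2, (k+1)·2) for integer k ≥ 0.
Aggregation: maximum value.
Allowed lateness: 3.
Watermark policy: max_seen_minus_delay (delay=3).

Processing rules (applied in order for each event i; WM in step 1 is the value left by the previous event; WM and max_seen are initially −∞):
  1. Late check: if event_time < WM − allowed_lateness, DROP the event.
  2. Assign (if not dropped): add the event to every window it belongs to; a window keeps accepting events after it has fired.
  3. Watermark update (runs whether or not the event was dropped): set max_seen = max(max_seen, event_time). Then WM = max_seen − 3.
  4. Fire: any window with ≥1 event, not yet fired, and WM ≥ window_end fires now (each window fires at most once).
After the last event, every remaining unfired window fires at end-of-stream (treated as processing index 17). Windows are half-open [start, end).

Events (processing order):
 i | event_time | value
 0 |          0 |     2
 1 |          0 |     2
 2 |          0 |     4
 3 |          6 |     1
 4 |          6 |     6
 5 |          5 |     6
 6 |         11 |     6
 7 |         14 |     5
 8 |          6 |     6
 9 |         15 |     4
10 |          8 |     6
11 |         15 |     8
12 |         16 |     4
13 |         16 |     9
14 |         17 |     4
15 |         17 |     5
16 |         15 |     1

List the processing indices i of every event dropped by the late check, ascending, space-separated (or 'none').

8 10

i=0 t=0 v=2: → [0,2); WM=-3
i=1 t=0 v=2: → [0,2); WM=-3
i=2 t=0 v=4: → [0,2); WM=-3
i=3 t=6 v=1: → [6,8); WM=3; [0,2) fires=4
i=4 t=6 v=6: → [6,8); WM=3
i=5 t=5 v=6: → [4,6); WM=3
i=6 t=11 v=6: → [10,12); WM=8; [4,6) fires=6 [6,8) fires=6
i=7 t=14 v=5: → [14,16); WM=11
i=8 t=6 v=6: DROP (t<11-3); WM=11
i=9 t=15 v=4: → [14,16); WM=12; [10,12) fires=6
i=10 t=8 v=6: DROP (t<12-3); WM=12
i=11 t=15 v=8: → [14,16); WM=12
i=12 t=16 v=4: → [16,18); WM=13
i=13 t=16 v=9: → [16,18); WM=13
i=14 t=17 v=4: → [16,18); WM=14
i=15 t=17 v=5: → [16,18); WM=14
i=16 t=15 v=1: → [14,16); WM=14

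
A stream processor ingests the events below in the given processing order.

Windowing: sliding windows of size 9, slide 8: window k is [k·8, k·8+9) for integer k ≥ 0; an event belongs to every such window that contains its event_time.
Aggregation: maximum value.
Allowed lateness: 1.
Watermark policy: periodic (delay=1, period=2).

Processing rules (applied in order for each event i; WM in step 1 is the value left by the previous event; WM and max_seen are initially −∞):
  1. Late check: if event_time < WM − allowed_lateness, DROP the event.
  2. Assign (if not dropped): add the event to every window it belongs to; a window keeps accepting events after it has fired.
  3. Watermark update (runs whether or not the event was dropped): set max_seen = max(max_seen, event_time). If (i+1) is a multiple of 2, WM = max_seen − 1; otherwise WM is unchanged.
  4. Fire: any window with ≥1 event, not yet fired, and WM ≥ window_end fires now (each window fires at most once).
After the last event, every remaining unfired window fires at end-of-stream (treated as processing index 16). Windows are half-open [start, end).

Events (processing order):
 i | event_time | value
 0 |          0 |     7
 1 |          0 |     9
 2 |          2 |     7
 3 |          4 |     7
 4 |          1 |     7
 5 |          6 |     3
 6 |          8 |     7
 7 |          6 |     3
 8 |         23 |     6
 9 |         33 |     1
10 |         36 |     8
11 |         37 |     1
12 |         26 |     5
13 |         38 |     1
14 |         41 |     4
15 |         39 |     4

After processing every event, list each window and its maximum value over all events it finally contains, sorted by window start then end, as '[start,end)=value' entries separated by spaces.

[0,9)=9 [8,17)=7 [16,25)=6 [32,41)=8 [40,49)=4

i=0 t=0 v=7: → [0,9); WM=−∞
i=1 t=0 v=9: → [0,9); WM=-1
i=2 t=2 v=7: → [0,9); WM=-1
i=3 t=4 v=7: → [0,9); WM=3
i=4 t=1 v=7: DROP (t<3-1); WM=3
i=5 t=6 v=3: → [0,9); WM=5
i=6 t=8 v=7: → [8,17),[0,9); WM=5
i=7 t=6 v=3: → [0,9); WM=7
i=8 t=23 v=6: → [16,25); WM=7
i=9 t=33 v=1: → [32,41); WM=32; [0,9) fires=9 [8,17) fires=7 [16,25) fires=6
i=10 t=36 v=8: → [32,41); WM=32
i=11 t=37 v=1: → [32,41); WM=36
i=12 t=26 v=5: DROP (t<36-1); WM=36
i=13 t=38 v=1: → [32,41); WM=37
i=14 t=41 v=4: → [40,49); WM=37
i=15 t=39 v=4: → [32,41); WM=40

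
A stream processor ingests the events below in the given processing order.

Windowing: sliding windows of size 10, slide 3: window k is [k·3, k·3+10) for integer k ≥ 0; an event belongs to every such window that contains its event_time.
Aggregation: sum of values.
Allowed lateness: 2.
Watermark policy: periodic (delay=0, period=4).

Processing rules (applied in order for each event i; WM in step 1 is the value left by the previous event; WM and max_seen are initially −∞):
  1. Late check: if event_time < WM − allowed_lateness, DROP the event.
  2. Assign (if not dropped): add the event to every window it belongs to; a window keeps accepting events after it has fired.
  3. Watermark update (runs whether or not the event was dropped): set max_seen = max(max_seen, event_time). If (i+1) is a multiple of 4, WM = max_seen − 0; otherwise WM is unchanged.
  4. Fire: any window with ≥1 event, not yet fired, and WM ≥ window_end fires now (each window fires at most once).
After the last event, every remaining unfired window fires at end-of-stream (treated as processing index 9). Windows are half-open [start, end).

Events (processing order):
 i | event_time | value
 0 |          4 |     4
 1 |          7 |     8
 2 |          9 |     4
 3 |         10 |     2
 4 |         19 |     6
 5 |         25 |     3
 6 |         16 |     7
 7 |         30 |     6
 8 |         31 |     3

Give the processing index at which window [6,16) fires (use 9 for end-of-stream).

7

i=0 t=4 v=4: → [3,13),[0,10); WM=−∞
i=1 t=7 v=8: → [6,16),[3,13),[0,10); WM=−∞
i=2 t=9 v=4: → [9,19),[6,16),[3,13),[0,10); WM=−∞
i=3 t=10 v=2: → [9,19),[6,16),[3,13); WM=10; [0,10) fires=16
i=4 t=19 v=6: → [18,28),[15,25),[12,22); WM=10
i=5 t=25 v=3: → [24,34),[21,31),[18,28); WM=10
i=6 t=16 v=7: → [15,25),[12,22),[9,19); WM=10
i=7 t=30 v=6: → [30,40),[27,37),[24,34),[21,31); WM=30; [3,13) fires=18 [6,16) fires=14 [9,19) fires=13 [12,22) fires=13 [15,25) fires=13 [18,28) fires=9
i=8 t=31 v=3: → [30,40),[27,37),[24,34); WM=30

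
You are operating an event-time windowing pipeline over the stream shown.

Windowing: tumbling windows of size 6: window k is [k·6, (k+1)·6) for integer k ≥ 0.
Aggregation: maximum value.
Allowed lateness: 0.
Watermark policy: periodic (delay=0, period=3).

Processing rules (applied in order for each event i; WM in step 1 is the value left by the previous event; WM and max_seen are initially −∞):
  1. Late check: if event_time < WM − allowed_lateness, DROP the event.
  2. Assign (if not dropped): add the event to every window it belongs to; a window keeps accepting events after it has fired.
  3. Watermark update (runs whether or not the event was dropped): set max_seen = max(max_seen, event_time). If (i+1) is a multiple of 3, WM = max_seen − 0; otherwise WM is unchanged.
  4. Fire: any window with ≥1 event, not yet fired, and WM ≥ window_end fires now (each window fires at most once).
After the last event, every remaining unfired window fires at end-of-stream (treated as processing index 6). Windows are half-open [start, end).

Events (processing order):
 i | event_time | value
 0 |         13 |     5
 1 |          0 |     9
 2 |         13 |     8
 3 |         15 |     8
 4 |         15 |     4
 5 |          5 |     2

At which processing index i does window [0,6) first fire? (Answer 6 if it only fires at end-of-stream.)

i=0 t=13 v=5: → [12,18); WM=−∞
i=1 t=0 v=9: → [0,6); WM=−∞
i=2 t=13 v=8: → [12,18); WM=13; [0,6) fires=9
i=3 t=15 v=8: → [12,18); WM=13
i=4 t=15 v=4: → [12,18); WM=13
i=5 t=5 v=2: DROP (t<13-0); WM=15

2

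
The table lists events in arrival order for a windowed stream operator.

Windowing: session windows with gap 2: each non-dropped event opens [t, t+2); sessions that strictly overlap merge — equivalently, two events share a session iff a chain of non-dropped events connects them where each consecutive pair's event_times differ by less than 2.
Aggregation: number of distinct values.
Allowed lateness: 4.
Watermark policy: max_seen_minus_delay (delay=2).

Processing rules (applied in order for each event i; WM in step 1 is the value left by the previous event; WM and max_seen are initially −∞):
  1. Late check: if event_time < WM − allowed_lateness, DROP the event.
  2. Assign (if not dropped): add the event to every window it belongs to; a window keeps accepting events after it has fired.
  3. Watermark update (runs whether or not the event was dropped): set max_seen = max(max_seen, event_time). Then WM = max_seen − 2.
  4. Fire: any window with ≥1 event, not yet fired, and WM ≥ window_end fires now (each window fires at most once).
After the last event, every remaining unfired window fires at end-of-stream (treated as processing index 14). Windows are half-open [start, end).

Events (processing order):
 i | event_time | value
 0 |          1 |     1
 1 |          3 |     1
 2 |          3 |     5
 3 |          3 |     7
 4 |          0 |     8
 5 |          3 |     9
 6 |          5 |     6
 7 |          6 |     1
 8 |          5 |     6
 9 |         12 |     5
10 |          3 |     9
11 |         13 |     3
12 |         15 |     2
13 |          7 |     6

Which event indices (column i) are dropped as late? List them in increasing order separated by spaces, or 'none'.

10 13

i=0 t=1 v=1: → [1,3); WM=-1
i=1 t=3 v=1: → [3,5); WM=1
i=2 t=3 v=5: → [3,5); WM=1
i=3 t=3 v=7: → [3,5); WM=1
i=4 t=0 v=8: → [0,3); WM=1
i=5 t=3 v=9: → [3,5); WM=1
i=6 t=5 v=6: → [5,7); WM=3
i=7 t=6 v=1: → [5,8); WM=4
i=8 t=5 v=6: → [5,8); WM=4
i=9 t=12 v=5: → [12,14); WM=10
i=10 t=3 v=9: DROP (t<10-4); WM=10
i=11 t=13 v=3: → [12,15); WM=11
i=12 t=15 v=2: → [15,17); WM=13
i=13 t=7 v=6: DROP (t<13-4); WM=13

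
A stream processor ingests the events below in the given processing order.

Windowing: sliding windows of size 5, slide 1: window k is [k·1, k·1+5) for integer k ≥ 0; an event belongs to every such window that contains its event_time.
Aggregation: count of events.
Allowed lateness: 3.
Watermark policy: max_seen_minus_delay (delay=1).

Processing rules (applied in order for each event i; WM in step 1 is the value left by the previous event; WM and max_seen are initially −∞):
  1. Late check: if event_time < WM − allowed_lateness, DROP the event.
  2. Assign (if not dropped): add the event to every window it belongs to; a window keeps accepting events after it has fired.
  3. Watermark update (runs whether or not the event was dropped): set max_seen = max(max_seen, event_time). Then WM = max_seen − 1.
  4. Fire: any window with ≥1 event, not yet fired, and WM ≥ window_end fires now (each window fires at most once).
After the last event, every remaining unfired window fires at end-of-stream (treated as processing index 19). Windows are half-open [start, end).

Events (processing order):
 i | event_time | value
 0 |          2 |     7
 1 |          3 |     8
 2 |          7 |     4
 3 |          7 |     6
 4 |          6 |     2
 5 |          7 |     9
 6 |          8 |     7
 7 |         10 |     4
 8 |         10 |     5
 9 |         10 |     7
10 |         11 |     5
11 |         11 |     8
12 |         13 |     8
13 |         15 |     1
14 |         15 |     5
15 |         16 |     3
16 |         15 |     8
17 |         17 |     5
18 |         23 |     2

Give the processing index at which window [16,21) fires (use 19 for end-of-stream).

18

i=0 t=2 v=7: → [2,7),[1,6),[0,5); WM=1
i=1 t=3 v=8: → [3,8),[2,7),[1,6),[0,5); WM=2
i=2 t=7 v=4: → [7,12),[6,11),[5,10),[4,9),[3,8); WM=6; [0,5) fires=2 [1,6) fires=2
i=3 t=7 v=6: → [7,12),[6,11),[5,10),[4,9),[3,8); WM=6
i=4 t=6 v=2: → [6,11),[5,10),[4,9),[3,8),[2,7); WM=6
i=5 t=7 v=9: → [7,12),[6,11),[5,10),[4,9),[3,8); WM=6
i=6 t=8 v=7: → [8,13),[7,12),[6,11),[5,10),[4,9); WM=7; [2,7) fires=3
i=7 t=10 v=4: → [10,15),[9,14),[8,13),[7,12),[6,11); WM=9; [3,8) fires=5 [4,9) fires=5
i=8 t=10 v=5: → [10,15),[9,14),[8,13),[7,12),[6,11); WM=9
i=9 t=10 v=7: → [10,15),[9,14),[8,13),[7,12),[6,11); WM=9
i=10 t=11 v=5: → [11,16),[10,15),[9,14),[8,13),[7,12); WM=10; [5,10) fires=5
i=11 t=11 v=8: → [11,16),[10,15),[9,14),[8,13),[7,12); WM=10
i=12 t=13 v=8: → [13,18),[12,17),[11,16),[10,15),[9,14); WM=12; [6,11) fires=8 [7,12) fires=9
i=13 t=15 v=1: → [15,20),[14,19),[13,18),[12,17),[11,16); WM=14; [8,13) fires=6 [9,14) fires=6
i=14 t=15 v=5: → [15,20),[14,19),[13,18),[12,17),[11,16); WM=14
i=15 t=16 v=3: → [16,21),[15,20),[14,19),[13,18),[12,17); WM=15; [10,15) fires=6
i=16 t=15 v=8: → [15,20),[14,19),[13,18),[12,17),[11,16); WM=15
i=17 t=17 v=5: → [17,22),[16,21),[15,20),[14,19),[13,18); WM=16; [11,16) fires=6
i=18 t=23 v=2: → [23,28),[22,27),[21,26),[20,25),[19,24); WM=22; [12,17) fires=5 [13,18) fires=6 [14,19) fires=5 [15,20) fires=5 [16,21) fires=2 [17,22) fires=1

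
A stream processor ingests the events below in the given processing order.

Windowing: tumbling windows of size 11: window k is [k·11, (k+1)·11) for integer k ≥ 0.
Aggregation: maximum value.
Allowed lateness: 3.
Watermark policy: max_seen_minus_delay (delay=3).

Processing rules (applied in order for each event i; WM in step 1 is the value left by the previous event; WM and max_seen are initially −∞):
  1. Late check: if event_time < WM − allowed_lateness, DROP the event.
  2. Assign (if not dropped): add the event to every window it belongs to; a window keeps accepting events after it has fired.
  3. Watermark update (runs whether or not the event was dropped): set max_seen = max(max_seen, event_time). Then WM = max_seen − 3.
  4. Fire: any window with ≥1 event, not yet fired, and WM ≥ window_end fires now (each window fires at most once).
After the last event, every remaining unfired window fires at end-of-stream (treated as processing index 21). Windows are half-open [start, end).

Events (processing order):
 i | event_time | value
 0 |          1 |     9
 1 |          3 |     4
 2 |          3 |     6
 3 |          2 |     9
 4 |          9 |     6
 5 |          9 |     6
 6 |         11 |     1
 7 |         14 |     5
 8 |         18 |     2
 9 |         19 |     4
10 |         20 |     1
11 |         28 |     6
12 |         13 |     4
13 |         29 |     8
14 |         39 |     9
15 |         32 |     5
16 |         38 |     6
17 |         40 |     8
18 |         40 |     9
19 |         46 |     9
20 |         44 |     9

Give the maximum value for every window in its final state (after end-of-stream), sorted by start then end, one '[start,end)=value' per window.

[0,11)=9 [11,22)=5 [22,33)=8 [33,44)=9 [44,55)=9

i=0 t=1 v=9: → [0,11); WM=-2
i=1 t=3 v=4: → [0,11); WM=0
i=2 t=3 v=6: → [0,11); WM=0
i=3 t=2 v=9: → [0,11); WM=0
i=4 t=9 v=6: → [0,11); WM=6
i=5 t=9 v=6: → [0,11); WM=6
i=6 t=11 v=1: → [11,22); WM=8
i=7 t=14 v=5: → [11,22); WM=11; [0,11) fires=9
i=8 t=18 v=2: → [11,22); WM=15
i=9 t=19 v=4: → [11,22); WM=16
i=10 t=20 v=1: → [11,22); WM=17
i=11 t=28 v=6: → [22,33); WM=25; [11,22) fires=5
i=12 t=13 v=4: DROP (t<25-3); WM=25
i=13 t=29 v=8: → [22,33); WM=26
i=14 t=39 v=9: → [33,44); WM=36; [22,33) fires=8
i=15 t=32 v=5: DROP (t<36-3); WM=36
i=16 t=38 v=6: → [33,44); WM=36
i=17 t=40 v=8: → [33,44); WM=37
i=18 t=40 v=9: → [33,44); WM=37
i=19 t=46 v=9: → [44,55); WM=43
i=20 t=44 v=9: → [44,55); WM=43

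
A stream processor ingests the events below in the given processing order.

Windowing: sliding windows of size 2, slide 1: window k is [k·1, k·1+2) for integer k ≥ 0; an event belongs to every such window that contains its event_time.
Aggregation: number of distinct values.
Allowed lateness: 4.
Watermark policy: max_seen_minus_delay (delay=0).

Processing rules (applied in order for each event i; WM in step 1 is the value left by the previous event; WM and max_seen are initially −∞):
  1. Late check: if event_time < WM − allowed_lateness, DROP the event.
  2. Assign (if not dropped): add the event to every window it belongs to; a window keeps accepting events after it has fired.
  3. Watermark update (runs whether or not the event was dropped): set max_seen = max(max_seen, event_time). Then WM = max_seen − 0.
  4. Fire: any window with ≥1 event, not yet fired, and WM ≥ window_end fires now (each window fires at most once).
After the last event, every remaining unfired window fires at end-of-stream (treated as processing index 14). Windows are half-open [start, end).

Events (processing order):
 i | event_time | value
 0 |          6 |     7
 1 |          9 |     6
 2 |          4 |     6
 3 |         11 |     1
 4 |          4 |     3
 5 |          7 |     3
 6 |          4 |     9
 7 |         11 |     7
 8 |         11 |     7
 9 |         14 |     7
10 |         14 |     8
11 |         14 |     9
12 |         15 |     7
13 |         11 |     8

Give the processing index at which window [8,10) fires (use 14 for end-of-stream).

3

i=0 t=6 v=7: → [6,8),[5,7); WM=6
i=1 t=9 v=6: → [9,11),[8,10); WM=9; [5,7) fires=1 [6,8) fires=1
i=2 t=4 v=6: DROP (t<9-4); WM=9
i=3 t=11 v=1: → [11,13),[10,12); WM=11; [8,10) fires=1 [9,11) fires=1
i=4 t=4 v=3: DROP (t<11-4); WM=11
i=5 t=7 v=3: → [7,9),[6,8); WM=11; [7,9) fires=1
i=6 t=4 v=9: DROP (t<11-4); WM=11
i=7 t=11 v=7: → [11,13),[10,12); WM=11
i=8 t=11 v=7: → [11,13),[10,12); WM=11
i=9 t=14 v=7: → [14,16),[13,15); WM=14; [10,12) fires=2 [11,13) fires=2
i=10 t=14 v=8: → [14,16),[13,15); WM=14
i=11 t=14 v=9: → [14,16),[13,15); WM=14
i=12 t=15 v=7: → [15,17),[14,16); WM=15; [13,15) fires=3
i=13 t=11 v=8: → [11,13),[10,12); WM=15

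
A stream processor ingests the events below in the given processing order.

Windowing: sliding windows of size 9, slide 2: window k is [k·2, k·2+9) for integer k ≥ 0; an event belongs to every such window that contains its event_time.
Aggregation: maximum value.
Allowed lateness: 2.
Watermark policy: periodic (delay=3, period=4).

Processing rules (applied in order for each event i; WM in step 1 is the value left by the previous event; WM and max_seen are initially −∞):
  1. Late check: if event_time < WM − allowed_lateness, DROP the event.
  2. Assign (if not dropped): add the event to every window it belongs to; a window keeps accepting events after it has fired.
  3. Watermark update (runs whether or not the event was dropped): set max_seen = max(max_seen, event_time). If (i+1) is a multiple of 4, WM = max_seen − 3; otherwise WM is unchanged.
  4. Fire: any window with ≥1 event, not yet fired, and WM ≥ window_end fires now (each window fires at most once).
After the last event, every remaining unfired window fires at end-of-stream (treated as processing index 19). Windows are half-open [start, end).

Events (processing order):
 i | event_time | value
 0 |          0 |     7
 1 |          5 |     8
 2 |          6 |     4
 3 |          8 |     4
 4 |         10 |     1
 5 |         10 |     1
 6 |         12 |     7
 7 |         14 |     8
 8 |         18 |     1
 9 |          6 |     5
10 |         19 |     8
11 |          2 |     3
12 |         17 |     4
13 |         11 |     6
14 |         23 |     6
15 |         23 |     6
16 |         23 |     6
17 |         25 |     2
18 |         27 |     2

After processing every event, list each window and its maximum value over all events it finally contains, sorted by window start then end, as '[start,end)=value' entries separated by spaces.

i=0 t=0 v=7: → [0,9); WM=−∞
i=1 t=5 v=8: → [4,13),[2,11),[0,9); WM=−∞
i=2 t=6 v=4: → [6,15),[4,13),[2,11),[0,9); WM=−∞
i=3 t=8 v=4: → [8,17),[6,15),[4,13),[2,11),[0,9); WM=5
i=4 t=10 v=1: → [10,19),[8,17),[6,15),[4,13),[2,11); WM=5
i=5 t=10 v=1: → [10,19),[8,17),[6,15),[4,13),[2,11); WM=5
i=6 t=12 v=7: → [12,21),[10,19),[8,17),[6,15),[4,13); WM=5
i=7 t=14 v=8: → [14,23),[12,21),[10,19),[8,17),[6,15); WM=11; [0,9) fires=8 [2,11) fires=8
i=8 t=18 v=1: → [18,27),[16,25),[14,23),[12,21),[10,19); WM=11
i=9 t=6 v=5: DROP (t<11-2); WM=11
i=10 t=19 v=8: → [18,27),[16,25),[14,23),[12,21); WM=11
i=11 t=2 v=3: DROP (t<11-2); WM=16; [4,13) fires=8 [6,15) fires=8
i=12 t=17 v=4: → [16,25),[14,23),[12,21),[10,19); WM=16
i=13 t=11 v=6: DROP (t<16-2); WM=16
i=14 t=23 v=6: → [22,31),[20,29),[18,27),[16,25); WM=16
i=15 t=23 v=6: → [22,31),[20,29),[18,27),[16,25); WM=20; [8,17) fires=8 [10,19) fires=8
i=16 t=23 v=6: → [22,31),[20,29),[18,27),[16,25); WM=20
i=17 t=25 v=2: → [24,33),[22,31),[20,29),[18,27); WM=20
i=18 t=27 v=2: → [26,35),[24,33),[22,31),[20,29); WM=20

[0,9)=8 [2,11)=8 [4,13)=8 [6,15)=8 [8,17)=8 [10,19)=8 [12,21)=8 [14,23)=8 [16,25)=8 [18,27)=8 [20,29)=6 [22,31)=6 [24,33)=2 [26,35)=2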